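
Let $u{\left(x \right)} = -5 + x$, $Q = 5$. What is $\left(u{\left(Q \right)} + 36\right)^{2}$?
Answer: $1296$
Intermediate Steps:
$\left(u{\left(Q \right)} + 36\right)^{2} = \left(\left(-5 + 5\right) + 36\right)^{2} = \left(0 + 36\right)^{2} = 36^{2} = 1296$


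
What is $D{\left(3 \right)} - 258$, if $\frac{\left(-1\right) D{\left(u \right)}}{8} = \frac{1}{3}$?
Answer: $- \frac{782}{3} \approx -260.67$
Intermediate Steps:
$D{\left(u \right)} = - \frac{8}{3}$
$D{\left(3 \right)} - 258 = - \frac{8}{3} - 258 = - \frac{782}{3}$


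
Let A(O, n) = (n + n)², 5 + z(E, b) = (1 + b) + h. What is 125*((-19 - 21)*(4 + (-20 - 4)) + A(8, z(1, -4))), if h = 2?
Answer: 118000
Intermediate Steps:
z(E, b) = -2 + b (z(E, b) = -5 + ((1 + b) + 2) = -5 + (3 + b) = -2 + b)
A(O, n) = 4*n² (A(O, n) = (2*n)² = 4*n²)
125*((-19 - 21)*(4 + (-20 - 4)) + A(8, z(1, -4))) = 125*((-19 - 21)*(4 + (-20 - 4)) + 4*(-2 - 4)²) = 125*(-40*(4 - 24) + 4*(-6)²) = 125*(-40*(-20) + 4*36) = 125*(800 + 144) = 125*944 = 118000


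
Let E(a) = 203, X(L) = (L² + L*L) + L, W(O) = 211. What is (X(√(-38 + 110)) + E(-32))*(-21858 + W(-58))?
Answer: -7511509 - 129882*√2 ≈ -7.6952e+6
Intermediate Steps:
X(L) = L + 2*L² (X(L) = (L² + L²) + L = 2*L² + L = L + 2*L²)
(X(√(-38 + 110)) + E(-32))*(-21858 + W(-58)) = (√(-38 + 110)*(1 + 2*√(-38 + 110)) + 203)*(-21858 + 211) = (√72*(1 + 2*√72) + 203)*(-21647) = ((6*√2)*(1 + 2*(6*√2)) + 203)*(-21647) = ((6*√2)*(1 + 12*√2) + 203)*(-21647) = (6*√2*(1 + 12*√2) + 203)*(-21647) = (203 + 6*√2*(1 + 12*√2))*(-21647) = -4394341 - 129882*√2*(1 + 12*√2)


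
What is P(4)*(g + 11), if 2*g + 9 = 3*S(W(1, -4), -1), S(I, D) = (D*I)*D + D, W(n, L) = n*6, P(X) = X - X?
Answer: 0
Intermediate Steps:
P(X) = 0
W(n, L) = 6*n
S(I, D) = D + I*D² (S(I, D) = I*D² + D = D + I*D²)
g = 3 (g = -9/2 + (3*(-(1 - 6)))/2 = -9/2 + (3*(-1*(-5)))/2 = -9/2 + (3*5)/2 = -9/2 + (½)*15 = -9/2 + 15/2 = 3)
P(4)*(g + 11) = 0*(3 + 11) = 0*14 = 0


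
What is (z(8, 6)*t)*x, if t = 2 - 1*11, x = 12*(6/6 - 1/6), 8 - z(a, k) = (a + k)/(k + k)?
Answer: -615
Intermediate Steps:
z(a, k) = 8 - (a + k)/(2*k) (z(a, k) = 8 - (a + k)/(k + k) = 8 - (a + k)/(2*k))
x = 10 (x = 12*(6*(⅙) - 1*⅙) = 12*(1 - ⅙) = 12*(⅚) = 10)
t = -9 (t = 2 - 11 = -9)
(z(8, 6)*t)*x = (((½)*(-1*8 + 15*6)/6)*(-9))*10 = (((½)*(⅙)*(-8 + 90))*(-9))*10 = (((½)*(⅙)*82)*(-9))*10 = ((41/6)*(-9))*10 = -123/2*10 = -615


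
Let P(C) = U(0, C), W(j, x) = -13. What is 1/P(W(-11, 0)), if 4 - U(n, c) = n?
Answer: ¼ ≈ 0.25000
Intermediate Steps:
U(n, c) = 4 - n
P(C) = 4 (P(C) = 4 - 1*0 = 4 + 0 = 4)
1/P(W(-11, 0)) = 1/4 = ¼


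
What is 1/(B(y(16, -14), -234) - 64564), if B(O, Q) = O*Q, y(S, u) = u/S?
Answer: -4/257437 ≈ -1.5538e-5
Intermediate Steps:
1/(B(y(16, -14), -234) - 64564) = 1/(-14/16*(-234) - 64564) = 1/(-14*1/16*(-234) - 64564) = 1/(-7/8*(-234) - 64564) = 1/(819/4 - 64564) = 1/(-257437/4) = -4/257437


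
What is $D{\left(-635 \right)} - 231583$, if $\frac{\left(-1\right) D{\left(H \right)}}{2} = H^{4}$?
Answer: $-325181032833$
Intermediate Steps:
$D{\left(H \right)} = - 2 H^{4}$
$D{\left(-635 \right)} - 231583 = - 2 \left(-635\right)^{4} - 231583 = \left(-2\right) 162590400625 - 231583 = -325180801250 - 231583 = -325181032833$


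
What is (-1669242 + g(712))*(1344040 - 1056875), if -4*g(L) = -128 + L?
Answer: -479389805020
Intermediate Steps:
g(L) = 32 - L/4 (g(L) = -(-128 + L)/4 = 32 - L/4)
(-1669242 + g(712))*(1344040 - 1056875) = (-1669242 + (32 - 1/4*712))*(1344040 - 1056875) = (-1669242 + (32 - 178))*287165 = (-1669242 - 146)*287165 = -1669388*287165 = -479389805020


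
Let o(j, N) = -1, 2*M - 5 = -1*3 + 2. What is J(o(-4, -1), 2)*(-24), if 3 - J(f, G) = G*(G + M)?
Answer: 120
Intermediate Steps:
M = 2 (M = 5/2 + (-1*3 + 2)/2 = 5/2 + (-3 + 2)/2 = 5/2 + (1/2)*(-1) = 5/2 - 1/2 = 2)
J(f, G) = 3 - G*(2 + G) (J(f, G) = 3 - G*(G + 2) = 3 - G*(2 + G))
J(o(-4, -1), 2)*(-24) = (3 - 1*2**2 - 2*2)*(-24) = (3 - 1*4 - 4)*(-24) = (3 - 4 - 4)*(-24) = -5*(-24) = 120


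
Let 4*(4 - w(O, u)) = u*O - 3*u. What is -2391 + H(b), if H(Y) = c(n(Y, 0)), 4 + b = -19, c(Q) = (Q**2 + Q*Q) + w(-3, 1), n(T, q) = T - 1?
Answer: -2467/2 ≈ -1233.5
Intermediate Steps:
w(O, u) = 4 + 3*u/4 - O*u/4 (w(O, u) = 4 - (u*O - 3*u)/4 = 4 - (O*u - 3*u)/4 = 4 - (-3*u + O*u)/4 = 4 + (3*u/4 - O*u/4) = 4 + 3*u/4 - O*u/4)
n(T, q) = -1 + T
c(Q) = 11/2 + 2*Q**2 (c(Q) = (Q**2 + Q*Q) + (4 + (3/4)*1 - 1/4*(-3)*1) = (Q**2 + Q**2) + (4 + 3/4 + 3/4) = 2*Q**2 + 11/2 = 11/2 + 2*Q**2)
b = -23 (b = -4 - 19 = -23)
H(Y) = 11/2 + 2*(-1 + Y)**2
-2391 + H(b) = -2391 + (11/2 + 2*(-1 - 23)**2) = -2391 + (11/2 + 2*(-24)**2) = -2391 + (11/2 + 2*576) = -2391 + (11/2 + 1152) = -2391 + 2315/2 = -2467/2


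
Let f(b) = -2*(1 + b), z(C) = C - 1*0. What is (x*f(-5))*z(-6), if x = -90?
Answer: 4320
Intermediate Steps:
z(C) = C (z(C) = C + 0 = C)
f(b) = -2 - 2*b
(x*f(-5))*z(-6) = -90*(-2 - 2*(-5))*(-6) = -90*(-2 + 10)*(-6) = -90*8*(-6) = -720*(-6) = 4320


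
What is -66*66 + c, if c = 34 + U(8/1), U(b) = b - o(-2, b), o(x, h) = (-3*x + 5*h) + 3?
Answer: -4363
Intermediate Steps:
o(x, h) = 3 - 3*x + 5*h
U(b) = -9 - 4*b (U(b) = b - (3 - 3*(-2) + 5*b) = b - (3 + 6 + 5*b) = b - (9 + 5*b) = b + (-9 - 5*b) = -9 - 4*b)
c = -7 (c = 34 + (-9 - 32/1) = 34 + (-9 - 32) = 34 - 41 = -7)
-66*66 + c = -66*66 - 7 = -4356 - 7 = -4363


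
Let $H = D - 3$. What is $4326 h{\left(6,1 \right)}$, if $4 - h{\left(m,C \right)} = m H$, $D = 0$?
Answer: $95172$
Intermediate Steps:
$H = -3$ ($H = 0 - 3 = -3$)
$h{\left(m,C \right)} = 4 + 3 m$ ($h{\left(m,C \right)} = 4 - m \left(-3\right) = 4 - - 3 m = 4 + 3 m$)
$4326 h{\left(6,1 \right)} = 4326 \left(4 + 3 \cdot 6\right) = 4326 \left(4 + 18\right) = 4326 \cdot 22 = 95172$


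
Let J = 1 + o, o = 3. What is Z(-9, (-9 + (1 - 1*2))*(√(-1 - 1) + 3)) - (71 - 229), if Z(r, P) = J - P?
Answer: 192 + 10*I*√2 ≈ 192.0 + 14.142*I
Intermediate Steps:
J = 4 (J = 1 + 3 = 4)
Z(r, P) = 4 - P
Z(-9, (-9 + (1 - 1*2))*(√(-1 - 1) + 3)) - (71 - 229) = (4 - (-9 + (1 - 1*2))*(√(-1 - 1) + 3)) - (71 - 229) = (4 - (-9 + (1 - 2))*(√(-2) + 3)) - 1*(-158) = (4 - (-9 - 1)*(I*√2 + 3)) + 158 = (4 - (-10)*(3 + I*√2)) + 158 = (4 - (-30 - 10*I*√2)) + 158 = (4 + (30 + 10*I*√2)) + 158 = (34 + 10*I*√2) + 158 = 192 + 10*I*√2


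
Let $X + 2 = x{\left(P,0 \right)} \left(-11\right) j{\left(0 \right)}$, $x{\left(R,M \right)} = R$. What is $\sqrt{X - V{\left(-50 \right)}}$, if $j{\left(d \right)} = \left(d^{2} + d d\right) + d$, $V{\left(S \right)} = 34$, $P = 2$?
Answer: $6 i \approx 6.0 i$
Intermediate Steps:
$j{\left(d \right)} = d + 2 d^{2}$ ($j{\left(d \right)} = \left(d^{2} + d^{2}\right) + d = 2 d^{2} + d = d + 2 d^{2}$)
$X = -2$ ($X = -2 + 2 \left(-11\right) 0 \left(1 + 2 \cdot 0\right) = -2 - 22 \cdot 0 \left(1 + 0\right) = -2 - 22 \cdot 0 \cdot 1 = -2 - 0 = -2 + 0 = -2$)
$\sqrt{X - V{\left(-50 \right)}} = \sqrt{-2 - 34} = \sqrt{-36} = 6 i$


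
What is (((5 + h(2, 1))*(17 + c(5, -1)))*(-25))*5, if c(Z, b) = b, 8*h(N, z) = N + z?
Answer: -10750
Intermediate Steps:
h(N, z) = N/8 + z/8 (h(N, z) = (N + z)/8 = N/8 + z/8)
(((5 + h(2, 1))*(17 + c(5, -1)))*(-25))*5 = (((5 + ((⅛)*2 + (⅛)*1))*(17 - 1))*(-25))*5 = (((5 + (¼ + ⅛))*16)*(-25))*5 = (((5 + 3/8)*16)*(-25))*5 = (((43/8)*16)*(-25))*5 = (86*(-25))*5 = -2150*5 = -10750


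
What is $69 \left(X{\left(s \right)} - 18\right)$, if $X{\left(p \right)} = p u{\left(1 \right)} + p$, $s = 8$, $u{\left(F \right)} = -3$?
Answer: $-2346$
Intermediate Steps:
$X{\left(p \right)} = - 2 p$ ($X{\left(p \right)} = p \left(-3\right) + p = - 3 p + p = - 2 p$)
$69 \left(X{\left(s \right)} - 18\right) = 69 \left(\left(-2\right) 8 - 18\right) = 69 \left(-16 - 18\right) = 69 \left(-34\right) = -2346$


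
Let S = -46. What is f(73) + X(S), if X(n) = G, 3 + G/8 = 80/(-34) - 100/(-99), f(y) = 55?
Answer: 34093/1683 ≈ 20.257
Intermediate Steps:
G = -58472/1683 (G = -24 + 8*(80/(-34) - 100/(-99)) = -24 + 8*(80*(-1/34) - 100*(-1/99)) = -24 + 8*(-40/17 + 100/99) = -24 + 8*(-2260/1683) = -24 - 18080/1683 = -58472/1683 ≈ -34.743)
X(n) = -58472/1683
f(73) + X(S) = 55 - 58472/1683 = 34093/1683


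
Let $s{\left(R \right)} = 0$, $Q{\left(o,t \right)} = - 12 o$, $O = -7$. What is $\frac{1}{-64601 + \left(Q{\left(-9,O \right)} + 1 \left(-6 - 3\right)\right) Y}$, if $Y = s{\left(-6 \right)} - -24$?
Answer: $- \frac{1}{62225} \approx -1.6071 \cdot 10^{-5}$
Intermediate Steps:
$Y = 24$ ($Y = 0 - -24 = 0 + 24 = 24$)
$\frac{1}{-64601 + \left(Q{\left(-9,O \right)} + 1 \left(-6 - 3\right)\right) Y} = \frac{1}{-64601 + \left(\left(-12\right) \left(-9\right) + 1 \left(-6 - 3\right)\right) 24} = \frac{1}{-64601 + \left(108 + 1 \left(-9\right)\right) 24} = \frac{1}{-64601 + \left(108 - 9\right) 24} = \frac{1}{-64601 + 99 \cdot 24} = \frac{1}{-64601 + 2376} = \frac{1}{-62225} = - \frac{1}{62225}$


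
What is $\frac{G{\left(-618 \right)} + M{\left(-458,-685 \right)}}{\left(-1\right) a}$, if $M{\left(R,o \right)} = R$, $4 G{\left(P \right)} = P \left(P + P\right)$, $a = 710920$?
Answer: $- \frac{23813}{88865} \approx -0.26797$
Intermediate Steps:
$G{\left(P \right)} = \frac{P^{2}}{2}$ ($G{\left(P \right)} = \frac{P \left(P + P\right)}{4} = \frac{P 2 P}{4} = \frac{2 P^{2}}{4} = \frac{P^{2}}{2}$)
$\frac{G{\left(-618 \right)} + M{\left(-458,-685 \right)}}{\left(-1\right) a} = \frac{\frac{\left(-618\right)^{2}}{2} - 458}{\left(-1\right) 710920} = \frac{\frac{1}{2} \cdot 381924 - 458}{-710920} = \left(190962 - 458\right) \left(- \frac{1}{710920}\right) = 190504 \left(- \frac{1}{710920}\right) = - \frac{23813}{88865}$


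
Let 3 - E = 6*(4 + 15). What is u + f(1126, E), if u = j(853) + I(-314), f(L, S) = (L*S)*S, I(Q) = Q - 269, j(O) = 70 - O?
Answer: 13872080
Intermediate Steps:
E = -111 (E = 3 - 6*(4 + 15) = 3 - 6*19 = 3 - 1*114 = 3 - 114 = -111)
I(Q) = -269 + Q
f(L, S) = L*S**2
u = -1366 (u = (70 - 1*853) + (-269 - 314) = (70 - 853) - 583 = -783 - 583 = -1366)
u + f(1126, E) = -1366 + 1126*(-111)**2 = -1366 + 1126*12321 = -1366 + 13873446 = 13872080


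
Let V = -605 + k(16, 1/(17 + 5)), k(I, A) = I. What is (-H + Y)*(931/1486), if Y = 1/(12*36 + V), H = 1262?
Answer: -184463685/233302 ≈ -790.67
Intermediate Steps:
V = -589 (V = -605 + 16 = -589)
Y = -1/157 (Y = 1/(12*36 - 589) = 1/(432 - 589) = 1/(-157) = -1/157 ≈ -0.0063694)
(-H + Y)*(931/1486) = (-1*1262 - 1/157)*(931/1486) = (-1262 - 1/157)*(931*(1/1486)) = -198135/157*931/1486 = -184463685/233302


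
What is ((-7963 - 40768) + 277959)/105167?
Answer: 229228/105167 ≈ 2.1797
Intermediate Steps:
((-7963 - 40768) + 277959)/105167 = (-48731 + 277959)*(1/105167) = 229228*(1/105167) = 229228/105167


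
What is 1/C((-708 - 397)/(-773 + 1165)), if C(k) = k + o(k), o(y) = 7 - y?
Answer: ⅐ ≈ 0.14286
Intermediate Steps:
C(k) = 7 (C(k) = k + (7 - k) = 7)
1/C((-708 - 397)/(-773 + 1165)) = 1/7 = ⅐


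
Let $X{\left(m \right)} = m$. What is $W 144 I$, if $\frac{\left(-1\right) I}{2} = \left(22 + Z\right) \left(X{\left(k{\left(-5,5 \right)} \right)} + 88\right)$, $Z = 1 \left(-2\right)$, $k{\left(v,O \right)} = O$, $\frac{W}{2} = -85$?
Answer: $91065600$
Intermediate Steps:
$W = -170$ ($W = 2 \left(-85\right) = -170$)
$Z = -2$
$I = -3720$ ($I = - 2 \left(22 - 2\right) \left(5 + 88\right) = - 2 \cdot 20 \cdot 93 = \left(-2\right) 1860 = -3720$)
$W 144 I = \left(-170\right) 144 \left(-3720\right) = \left(-24480\right) \left(-3720\right) = 91065600$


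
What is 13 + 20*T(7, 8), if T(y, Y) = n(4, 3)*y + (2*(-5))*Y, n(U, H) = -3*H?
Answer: -2847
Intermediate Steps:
T(y, Y) = -10*Y - 9*y (T(y, Y) = (-3*3)*y + (2*(-5))*Y = -9*y - 10*Y = -10*Y - 9*y)
13 + 20*T(7, 8) = 13 + 20*(-10*8 - 9*7) = 13 + 20*(-80 - 63) = 13 + 20*(-143) = 13 - 2860 = -2847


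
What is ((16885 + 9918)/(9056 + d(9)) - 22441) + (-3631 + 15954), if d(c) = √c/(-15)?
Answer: -457998907/45279 ≈ -10115.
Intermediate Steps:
d(c) = -√c/15
((16885 + 9918)/(9056 + d(9)) - 22441) + (-3631 + 15954) = ((16885 + 9918)/(9056 - √9/15) - 22441) + (-3631 + 15954) = (26803/(9056 - 1/15*3) - 22441) + 12323 = (26803/(9056 - ⅕) - 22441) + 12323 = (26803/(45279/5) - 22441) + 12323 = (26803*(5/45279) - 22441) + 12323 = (134015/45279 - 22441) + 12323 = -1015972024/45279 + 12323 = -457998907/45279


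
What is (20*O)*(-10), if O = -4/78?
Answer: 400/39 ≈ 10.256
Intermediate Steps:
O = -2/39 (O = -4*1/78 = -2/39 ≈ -0.051282)
(20*O)*(-10) = (20*(-2/39))*(-10) = -40/39*(-10) = 400/39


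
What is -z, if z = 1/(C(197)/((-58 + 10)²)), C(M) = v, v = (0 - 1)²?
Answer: -2304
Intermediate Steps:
v = 1 (v = (-1)² = 1)
C(M) = 1
z = 2304 (z = 1/(1/(-58 + 10)²) = 1/(1/(-48)²) = 1/(1/2304) = 2304)
-z = -1*2304 = -2304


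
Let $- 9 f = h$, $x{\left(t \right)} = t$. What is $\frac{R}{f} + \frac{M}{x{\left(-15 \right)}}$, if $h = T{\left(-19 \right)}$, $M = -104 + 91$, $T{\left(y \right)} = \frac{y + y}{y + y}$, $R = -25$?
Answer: $\frac{3388}{15} \approx 225.87$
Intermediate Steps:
$T{\left(y \right)} = 1$ ($T{\left(y \right)} = \frac{2 y}{2 y} = 2 y \frac{1}{2 y} = 1$)
$M = -13$
$h = 1$
$f = - \frac{1}{9}$ ($f = \left(- \frac{1}{9}\right) 1 = - \frac{1}{9} \approx -0.11111$)
$\frac{R}{f} + \frac{M}{x{\left(-15 \right)}} = - \frac{25}{- \frac{1}{9}} - \frac{13}{-15} = \left(-25\right) \left(-9\right) - - \frac{13}{15} = 225 + \frac{13}{15} = \frac{3388}{15}$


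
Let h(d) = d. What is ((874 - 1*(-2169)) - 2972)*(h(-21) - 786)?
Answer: -57297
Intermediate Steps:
((874 - 1*(-2169)) - 2972)*(h(-21) - 786) = ((874 - 1*(-2169)) - 2972)*(-21 - 786) = ((874 + 2169) - 2972)*(-807) = (3043 - 2972)*(-807) = 71*(-807) = -57297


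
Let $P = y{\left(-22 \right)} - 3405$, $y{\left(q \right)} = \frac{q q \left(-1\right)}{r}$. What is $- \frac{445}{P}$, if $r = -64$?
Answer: $\frac{7120}{54359} \approx 0.13098$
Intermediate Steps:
$y{\left(q \right)} = \frac{q^{2}}{64}$ ($y{\left(q \right)} = \frac{q q \left(-1\right)}{-64} = q^{2} \left(-1\right) \left(- \frac{1}{64}\right) = - q^{2} \left(- \frac{1}{64}\right) = \frac{q^{2}}{64}$)
$P = - \frac{54359}{16}$ ($P = \frac{\left(-22\right)^{2}}{64} - 3405 = \frac{1}{64} \cdot 484 - 3405 = \frac{121}{16} - 3405 = - \frac{54359}{16} \approx -3397.4$)
$- \frac{445}{P} = - \frac{445}{- \frac{54359}{16}} = \left(-445\right) \left(- \frac{16}{54359}\right) = \frac{7120}{54359}$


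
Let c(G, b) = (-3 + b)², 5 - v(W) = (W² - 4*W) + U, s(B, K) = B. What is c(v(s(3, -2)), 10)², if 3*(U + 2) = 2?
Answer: 2401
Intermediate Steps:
U = -4/3 (U = -2 + (⅓)*2 = -2 + ⅔ = -4/3 ≈ -1.3333)
v(W) = 19/3 - W² + 4*W (v(W) = 5 - ((W² - 4*W) - 4/3) = 5 - (-4/3 + W² - 4*W) = 5 + (4/3 - W² + 4*W) = 19/3 - W² + 4*W)
c(v(s(3, -2)), 10)² = ((-3 + 10)²)² = (7²)² = 49² = 2401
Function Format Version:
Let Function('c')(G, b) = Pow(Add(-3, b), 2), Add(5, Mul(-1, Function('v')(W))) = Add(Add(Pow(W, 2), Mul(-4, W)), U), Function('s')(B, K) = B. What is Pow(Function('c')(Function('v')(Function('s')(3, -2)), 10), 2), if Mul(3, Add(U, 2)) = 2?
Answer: 2401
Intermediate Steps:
U = Rational(-4, 3) (U = Add(-2, Mul(Rational(1, 3), 2)) = Add(-2, Rational(2, 3)) = Rational(-4, 3) ≈ -1.3333)
Function('v')(W) = Add(Rational(19, 3), Mul(-1, Pow(W, 2)), Mul(4, W)) (Function('v')(W) = Add(5, Mul(-1, Add(Add(Pow(W, 2), Mul(-4, W)), Rational(-4, 3)))) = Add(5, Mul(-1, Add(Rational(-4, 3), Pow(W, 2), Mul(-4, W)))) = Add(5, Add(Rational(4, 3), Mul(-1, Pow(W, 2)), Mul(4, W))) = Add(Rational(19, 3), Mul(-1, Pow(W, 2)), Mul(4, W)))
Pow(Function('c')(Function('v')(Function('s')(3, -2)), 10), 2) = Pow(Pow(Add(-3, 10), 2), 2) = Pow(Pow(7, 2), 2) = Pow(49, 2) = 2401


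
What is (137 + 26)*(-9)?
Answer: -1467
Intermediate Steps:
(137 + 26)*(-9) = 163*(-9) = -1467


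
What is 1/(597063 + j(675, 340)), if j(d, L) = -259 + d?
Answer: 1/597479 ≈ 1.6737e-6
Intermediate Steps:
1/(597063 + j(675, 340)) = 1/(597063 + (-259 + 675)) = 1/(597063 + 416) = 1/597479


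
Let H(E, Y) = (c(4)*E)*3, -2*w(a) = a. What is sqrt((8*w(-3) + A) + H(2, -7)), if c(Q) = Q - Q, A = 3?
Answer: sqrt(15) ≈ 3.8730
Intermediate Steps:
c(Q) = 0
w(a) = -a/2
H(E, Y) = 0 (H(E, Y) = (0*E)*3 = 0*3 = 0)
sqrt((8*w(-3) + A) + H(2, -7)) = sqrt((8*(-1/2*(-3)) + 3) + 0) = sqrt((8*(3/2) + 3) + 0) = sqrt((12 + 3) + 0) = sqrt(15 + 0) = sqrt(15)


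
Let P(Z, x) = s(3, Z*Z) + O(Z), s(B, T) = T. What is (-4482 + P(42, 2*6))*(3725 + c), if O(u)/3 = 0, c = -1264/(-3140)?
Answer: -7948630638/785 ≈ -1.0126e+7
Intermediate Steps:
c = 316/785 (c = -1264*(-1/3140) = 316/785 ≈ 0.40255)
O(u) = 0 (O(u) = 3*0 = 0)
P(Z, x) = Z**2 (P(Z, x) = Z*Z + 0 = Z**2 + 0 = Z**2)
(-4482 + P(42, 2*6))*(3725 + c) = (-4482 + 42**2)*(3725 + 316/785) = (-4482 + 1764)*(2924441/785) = -2718*2924441/785 = -7948630638/785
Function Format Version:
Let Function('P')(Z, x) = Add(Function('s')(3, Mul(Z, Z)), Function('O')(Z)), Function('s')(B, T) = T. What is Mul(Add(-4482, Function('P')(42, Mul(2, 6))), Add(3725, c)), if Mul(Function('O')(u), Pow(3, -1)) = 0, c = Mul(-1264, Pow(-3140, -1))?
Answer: Rational(-7948630638, 785) ≈ -1.0126e+7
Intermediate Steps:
c = Rational(316, 785) (c = Mul(-1264, Rational(-1, 3140)) = Rational(316, 785) ≈ 0.40255)
Function('O')(u) = 0 (Function('O')(u) = Mul(3, 0) = 0)
Function('P')(Z, x) = Pow(Z, 2) (Function('P')(Z, x) = Add(Mul(Z, Z), 0) = Add(Pow(Z, 2), 0) = Pow(Z, 2))
Mul(Add(-4482, Function('P')(42, Mul(2, 6))), Add(3725, c)) = Mul(Add(-4482, Pow(42, 2)), Add(3725, Rational(316, 785))) = Mul(Add(-4482, 1764), Rational(2924441, 785)) = Mul(-2718, Rational(2924441, 785)) = Rational(-7948630638, 785)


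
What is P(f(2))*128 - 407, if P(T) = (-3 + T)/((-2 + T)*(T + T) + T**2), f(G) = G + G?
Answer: -403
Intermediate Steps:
f(G) = 2*G
P(T) = (-3 + T)/(T**2 + 2*T*(-2 + T)) (P(T) = (-3 + T)/((-2 + T)*(2*T) + T**2) = (-3 + T)/(2*T*(-2 + T) + T**2) = (-3 + T)/(T**2 + 2*T*(-2 + T)))
P(f(2))*128 - 407 = ((-3 + 2*2)/(((2*2))*(-4 + 3*(2*2))))*128 - 407 = ((-3 + 4)/(4*(-4 + 3*4)))*128 - 407 = ((1/4)*1/(-4 + 12))*128 - 407 = ((1/4)*1/8)*128 - 407 = ((1/4)*(1/8)*1)*128 - 407 = (1/32)*128 - 407 = 4 - 407 = -403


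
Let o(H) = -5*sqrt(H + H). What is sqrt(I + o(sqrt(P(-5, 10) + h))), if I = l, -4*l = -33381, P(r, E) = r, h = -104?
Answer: sqrt(33381 - 20*sqrt(2)*109**(1/4)*sqrt(I))/2 ≈ 91.264 - 0.088511*I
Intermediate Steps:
l = 33381/4 (l = -1/4*(-33381) = 33381/4 ≈ 8345.3)
I = 33381/4 ≈ 8345.3
o(H) = -5*sqrt(2)*sqrt(H)
sqrt(I + o(sqrt(P(-5, 10) + h))) = sqrt(33381/4 - 5*sqrt(2)*sqrt(sqrt(-5 - 104))) = sqrt(33381/4 - 5*sqrt(2)*sqrt(sqrt(-109))) = sqrt(33381/4 - 5*sqrt(2)*sqrt(I*sqrt(109))) = sqrt(33381/4 - 5*sqrt(2)*109**(1/4)*sqrt(I))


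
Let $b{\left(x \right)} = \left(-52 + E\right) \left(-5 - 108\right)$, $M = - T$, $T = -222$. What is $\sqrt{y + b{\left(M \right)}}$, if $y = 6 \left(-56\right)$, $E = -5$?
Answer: $\sqrt{6105} \approx 78.135$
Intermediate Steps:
$M = 222$ ($M = \left(-1\right) \left(-222\right) = 222$)
$y = -336$
$b{\left(x \right)} = 6441$ ($b{\left(x \right)} = \left(-52 - 5\right) \left(-5 - 108\right) = \left(-57\right) \left(-113\right) = 6441$)
$\sqrt{y + b{\left(M \right)}} = \sqrt{-336 + 6441} = \sqrt{6105}$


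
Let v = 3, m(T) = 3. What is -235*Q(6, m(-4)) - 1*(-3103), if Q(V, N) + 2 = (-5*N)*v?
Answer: 14148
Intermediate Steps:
Q(V, N) = -2 - 15*N (Q(V, N) = -2 - 5*N*3 = -2 - 15*N)
-235*Q(6, m(-4)) - 1*(-3103) = -235*(-2 - 15*3) - 1*(-3103) = -235*(-2 - 45) + 3103 = -235*(-47) + 3103 = 11045 + 3103 = 14148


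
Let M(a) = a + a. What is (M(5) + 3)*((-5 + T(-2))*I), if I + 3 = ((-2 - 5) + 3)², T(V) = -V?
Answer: -507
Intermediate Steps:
M(a) = 2*a
I = 13 (I = -3 + ((-2 - 5) + 3)² = -3 + (-7 + 3)² = -3 + (-4)² = -3 + 16 = 13)
(M(5) + 3)*((-5 + T(-2))*I) = (2*5 + 3)*((-5 - 1*(-2))*13) = (10 + 3)*((-5 + 2)*13) = 13*(-3*13) = 13*(-39) = -507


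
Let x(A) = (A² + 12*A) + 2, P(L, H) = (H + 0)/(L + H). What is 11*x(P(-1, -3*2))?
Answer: 7018/49 ≈ 143.22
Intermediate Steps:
P(L, H) = H/(H + L)
x(A) = 2 + A² + 12*A
11*x(P(-1, -3*2)) = 11*(2 + ((-3*2)/(-3*2 - 1))² + 12*((-3*2)/(-3*2 - 1))) = 11*(2 + (-6/(-6 - 1))² + 12*(-6/(-6 - 1))) = 11*(2 + (-6/(-7))² + 12*(-6/(-7))) = 11*(2 + (-6*(-⅐))² + 12*(-6*(-⅐))) = 11*(2 + (6/7)² + 12*(6/7)) = 11*(2 + 36/49 + 72/7) = 11*(638/49) = 7018/49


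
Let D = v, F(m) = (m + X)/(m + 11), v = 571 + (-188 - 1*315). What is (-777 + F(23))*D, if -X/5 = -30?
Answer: -52490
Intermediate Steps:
X = 150 (X = -5*(-30) = 150)
v = 68 (v = 571 + (-188 - 315) = 571 - 503 = 68)
F(m) = (150 + m)/(11 + m) (F(m) = (m + 150)/(m + 11) = (150 + m)/(11 + m))
D = 68
(-777 + F(23))*D = (-777 + (150 + 23)/(11 + 23))*68 = (-777 + 173/34)*68 = -26245/34*68 = -52490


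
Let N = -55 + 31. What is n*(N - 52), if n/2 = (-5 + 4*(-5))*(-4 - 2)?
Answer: -22800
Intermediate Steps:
n = 300 (n = 2*((-5 + 4*(-5))*(-4 - 2)) = 2*((-5 - 20)*(-6)) = 2*(-25*(-6)) = 2*150 = 300)
N = -24
n*(N - 52) = 300*(-24 - 52) = 300*(-76) = -22800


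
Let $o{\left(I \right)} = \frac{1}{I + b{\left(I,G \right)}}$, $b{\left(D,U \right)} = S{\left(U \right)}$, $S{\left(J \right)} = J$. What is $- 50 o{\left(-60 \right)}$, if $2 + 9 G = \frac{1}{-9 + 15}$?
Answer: $\frac{2700}{3251} \approx 0.83051$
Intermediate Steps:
$G = - \frac{11}{54}$ ($G = - \frac{2}{9} + \frac{1}{9 \left(-9 + 15\right)} = - \frac{2}{9} + \frac{1}{9 \cdot 6} = - \frac{2}{9} + \frac{1}{9} \cdot \frac{1}{6} = - \frac{2}{9} + \frac{1}{54} = - \frac{11}{54} \approx -0.2037$)
$b{\left(D,U \right)} = U$
$o{\left(I \right)} = \frac{1}{- \frac{11}{54} + I}$ ($o{\left(I \right)} = \frac{1}{I - \frac{11}{54}} = \frac{1}{- \frac{11}{54} + I}$)
$- 50 o{\left(-60 \right)} = - 50 \frac{54}{-11 + 54 \left(-60\right)} = - 50 \frac{54}{-11 - 3240} = - 50 \frac{54}{-3251} = - 50 \cdot 54 \left(- \frac{1}{3251}\right) = \left(-50\right) \left(- \frac{54}{3251}\right) = \frac{2700}{3251}$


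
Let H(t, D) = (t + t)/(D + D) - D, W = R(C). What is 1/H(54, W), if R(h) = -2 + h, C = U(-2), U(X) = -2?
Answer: -2/19 ≈ -0.10526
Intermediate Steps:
C = -2
W = -4 (W = -2 - 2 = -4)
H(t, D) = -D + t/D (H(t, D) = (2*t)/((2*D)) - D = (2*t)*(1/(2*D)) - D = t/D - D = -D + t/D)
1/H(54, W) = 1/(-1*(-4) + 54/(-4)) = 1/(4 + 54*(-¼)) = 1/(4 - 27/2) = 1/(-19/2) = -2/19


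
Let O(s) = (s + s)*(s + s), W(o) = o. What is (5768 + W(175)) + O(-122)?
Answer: 65479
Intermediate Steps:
O(s) = 4*s² (O(s) = (2*s)*(2*s) = 4*s²)
(5768 + W(175)) + O(-122) = (5768 + 175) + 4*(-122)² = 5943 + 4*14884 = 5943 + 59536 = 65479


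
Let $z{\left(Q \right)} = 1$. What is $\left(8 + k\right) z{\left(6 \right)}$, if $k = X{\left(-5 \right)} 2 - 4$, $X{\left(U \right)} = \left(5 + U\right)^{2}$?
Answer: $4$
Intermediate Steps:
$k = -4$ ($k = \left(5 - 5\right)^{2} \cdot 2 - 4 = 0^{2} \cdot 2 - 4 = 0 \cdot 2 - 4 = 0 - 4 = -4$)
$\left(8 + k\right) z{\left(6 \right)} = \left(8 - 4\right) 1 = 4 \cdot 1 = 4$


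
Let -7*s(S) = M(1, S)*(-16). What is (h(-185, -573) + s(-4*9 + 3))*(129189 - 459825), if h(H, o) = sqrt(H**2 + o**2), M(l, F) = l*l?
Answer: -5290176/7 - 330636*sqrt(362554) ≈ -1.9984e+8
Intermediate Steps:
M(l, F) = l**2
s(S) = 16/7 (s(S) = -1**2*(-16)/7 = -(-16)/7 = -1/7*(-16) = 16/7)
(h(-185, -573) + s(-4*9 + 3))*(129189 - 459825) = (sqrt((-185)**2 + (-573)**2) + 16/7)*(129189 - 459825) = (sqrt(34225 + 328329) + 16/7)*(-330636) = (sqrt(362554) + 16/7)*(-330636) = (16/7 + sqrt(362554))*(-330636) = -5290176/7 - 330636*sqrt(362554)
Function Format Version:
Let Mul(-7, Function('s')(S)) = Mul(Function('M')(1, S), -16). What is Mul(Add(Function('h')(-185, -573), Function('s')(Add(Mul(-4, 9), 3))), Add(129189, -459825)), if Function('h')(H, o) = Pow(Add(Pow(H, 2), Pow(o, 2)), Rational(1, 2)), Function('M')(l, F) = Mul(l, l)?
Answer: Add(Rational(-5290176, 7), Mul(-330636, Pow(362554, Rational(1, 2)))) ≈ -1.9984e+8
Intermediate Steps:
Function('M')(l, F) = Pow(l, 2)
Function('s')(S) = Rational(16, 7) (Function('s')(S) = Mul(Rational(-1, 7), Mul(Pow(1, 2), -16)) = Mul(Rational(-1, 7), Mul(1, -16)) = Mul(Rational(-1, 7), -16) = Rational(16, 7))
Mul(Add(Function('h')(-185, -573), Function('s')(Add(Mul(-4, 9), 3))), Add(129189, -459825)) = Mul(Add(Pow(Add(Pow(-185, 2), Pow(-573, 2)), Rational(1, 2)), Rational(16, 7)), Add(129189, -459825)) = Mul(Add(Pow(Add(34225, 328329), Rational(1, 2)), Rational(16, 7)), -330636) = Mul(Add(Pow(362554, Rational(1, 2)), Rational(16, 7)), -330636) = Mul(Add(Rational(16, 7), Pow(362554, Rational(1, 2))), -330636) = Add(Rational(-5290176, 7), Mul(-330636, Pow(362554, Rational(1, 2))))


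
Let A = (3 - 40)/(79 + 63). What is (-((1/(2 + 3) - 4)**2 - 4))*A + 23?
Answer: 91307/3550 ≈ 25.720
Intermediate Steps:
A = -37/142 ≈ -0.26056
(-((1/(2 + 3) - 4)**2 - 4))*A + 23 = -((1/(2 + 3) - 4)**2 - 4)*(-37/142) + 23 = -((1/5 - 4)**2 - 4)*(-37/142) + 23 = -((-19/5)**2 - 4)*(-37/142) + 23 = -(361/25 - 4)*(-37/142) + 23 = -1*261/25*(-37/142) + 23 = -261/25*(-37/142) + 23 = 9657/3550 + 23 = 91307/3550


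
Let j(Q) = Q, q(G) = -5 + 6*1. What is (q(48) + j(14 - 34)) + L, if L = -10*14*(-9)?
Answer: 1241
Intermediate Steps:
q(G) = 1 (q(G) = -5 + 6 = 1)
L = 1260 (L = -140*(-9) = 1260)
(q(48) + j(14 - 34)) + L = (1 + (14 - 34)) + 1260 = (1 - 20) + 1260 = -19 + 1260 = 1241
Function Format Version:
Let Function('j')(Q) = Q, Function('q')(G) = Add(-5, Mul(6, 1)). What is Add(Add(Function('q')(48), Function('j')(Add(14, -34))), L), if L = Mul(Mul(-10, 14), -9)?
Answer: 1241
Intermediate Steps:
Function('q')(G) = 1 (Function('q')(G) = Add(-5, 6) = 1)
L = 1260 (L = Mul(-140, -9) = 1260)
Add(Add(Function('q')(48), Function('j')(Add(14, -34))), L) = Add(Add(1, Add(14, -34)), 1260) = Add(Add(1, -20), 1260) = Add(-19, 1260) = 1241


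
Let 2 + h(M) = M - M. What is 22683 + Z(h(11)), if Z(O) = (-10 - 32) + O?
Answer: 22639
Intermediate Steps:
h(M) = -2 (h(M) = -2 + (M - M) = -2 + 0 = -2)
Z(O) = -42 + O
22683 + Z(h(11)) = 22683 + (-42 - 2) = 22683 - 44 = 22639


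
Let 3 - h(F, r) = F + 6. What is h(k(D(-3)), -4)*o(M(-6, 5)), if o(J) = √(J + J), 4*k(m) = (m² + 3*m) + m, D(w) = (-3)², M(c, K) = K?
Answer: -129*√10/4 ≈ -101.98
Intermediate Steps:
D(w) = 9
k(m) = m + m²/4 (k(m) = ((m² + 3*m) + m)/4 = (m² + 4*m)/4 = m + m²/4)
h(F, r) = -3 - F (h(F, r) = 3 - (F + 6) = 3 - (6 + F) = 3 + (-6 - F) = -3 - F)
o(J) = √2*√J (o(J) = √(2*J) = √2*√J)
h(k(D(-3)), -4)*o(M(-6, 5)) = (-3 - 9*(4 + 9)/4)*(√2*√5) = (-3 - 9*13/4)*√10 = (-3 - 1*117/4)*√10 = (-3 - 117/4)*√10 = -129*√10/4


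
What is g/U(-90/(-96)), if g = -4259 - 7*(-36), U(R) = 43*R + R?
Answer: -16028/165 ≈ -97.139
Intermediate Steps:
U(R) = 44*R
g = -4007 (g = -4259 - 1*(-252) = -4259 + 252 = -4007)
g/U(-90/(-96)) = -4007/(44*(-90/(-96))) = -4007/(44*(-90*(-1/96))) = -4007/(44*(15/16)) = -4007/165/4 = -4007*4/165 = -16028/165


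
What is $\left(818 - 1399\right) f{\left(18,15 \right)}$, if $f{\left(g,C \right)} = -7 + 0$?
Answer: $4067$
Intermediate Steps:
$f{\left(g,C \right)} = -7$
$\left(818 - 1399\right) f{\left(18,15 \right)} = \left(818 - 1399\right) \left(-7\right) = \left(-581\right) \left(-7\right) = 4067$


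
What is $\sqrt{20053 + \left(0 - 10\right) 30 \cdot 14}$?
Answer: $\sqrt{15853} \approx 125.91$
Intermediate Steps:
$\sqrt{20053 + \left(0 - 10\right) 30 \cdot 14} = \sqrt{20053 + \left(-10\right) 30 \cdot 14} = \sqrt{20053 - 4200} = \sqrt{15853}$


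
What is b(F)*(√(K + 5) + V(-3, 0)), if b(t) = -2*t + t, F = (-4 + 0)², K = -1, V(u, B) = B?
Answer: -32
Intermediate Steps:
F = 16 (F = (-4)² = 16)
b(t) = -t
b(F)*(√(K + 5) + V(-3, 0)) = (-1*16)*(√(-1 + 5) + 0) = -16*(√4 + 0) = -16*(2 + 0) = -16*2 = -32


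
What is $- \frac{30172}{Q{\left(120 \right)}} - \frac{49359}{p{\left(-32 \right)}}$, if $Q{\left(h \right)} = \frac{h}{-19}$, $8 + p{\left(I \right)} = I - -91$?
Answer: $\frac{1942799}{510} \approx 3809.4$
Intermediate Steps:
$p{\left(I \right)} = 83 + I$ ($p{\left(I \right)} = -8 + \left(I - -91\right) = -8 + \left(I + 91\right) = -8 + \left(91 + I\right) = 83 + I$)
$Q{\left(h \right)} = - \frac{h}{19}$ ($Q{\left(h \right)} = h \left(- \frac{1}{19}\right) = - \frac{h}{19}$)
$- \frac{30172}{Q{\left(120 \right)}} - \frac{49359}{p{\left(-32 \right)}} = - \frac{30172}{\left(- \frac{1}{19}\right) 120} - \frac{49359}{83 - 32} = - \frac{30172}{- \frac{120}{19}} - \frac{49359}{51} = \left(-30172\right) \left(- \frac{19}{120}\right) - \frac{16453}{17} = \frac{143317}{30} - \frac{16453}{17} = \frac{1942799}{510}$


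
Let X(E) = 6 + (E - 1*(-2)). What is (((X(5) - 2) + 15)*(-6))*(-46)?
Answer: 7176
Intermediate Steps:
X(E) = 8 + E (X(E) = 6 + (E + 2) = 6 + (2 + E) = 8 + E)
(((X(5) - 2) + 15)*(-6))*(-46) = ((((8 + 5) - 2) + 15)*(-6))*(-46) = (((13 - 2) + 15)*(-6))*(-46) = ((11 + 15)*(-6))*(-46) = (26*(-6))*(-46) = -156*(-46) = 7176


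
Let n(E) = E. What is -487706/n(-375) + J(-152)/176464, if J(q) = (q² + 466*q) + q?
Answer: 10755574573/8271750 ≈ 1300.3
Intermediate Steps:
J(q) = q² + 467*q
-487706/n(-375) + J(-152)/176464 = -487706/(-375) - 152*(467 - 152)/176464 = -487706*(-1/375) - 152*315*(1/176464) = 487706/375 - 47880*1/176464 = 487706/375 - 5985/22058 = 10755574573/8271750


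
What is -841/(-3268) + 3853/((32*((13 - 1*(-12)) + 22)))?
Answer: 3464117/1228768 ≈ 2.8192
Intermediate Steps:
-841/(-3268) + 3853/((32*((13 - 1*(-12)) + 22))) = -841*(-1/3268) + 3853/((32*((13 + 12) + 22))) = 841/3268 + 3853/((32*(25 + 22))) = 841/3268 + 3853/((32*47)) = 841/3268 + 3853/1504 = 3464117/1228768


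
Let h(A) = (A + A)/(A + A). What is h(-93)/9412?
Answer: 1/9412 ≈ 0.00010625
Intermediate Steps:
h(A) = 1 (h(A) = (2*A)/((2*A)) = (2*A)*(1/(2*A)) = 1)
h(-93)/9412 = 1/9412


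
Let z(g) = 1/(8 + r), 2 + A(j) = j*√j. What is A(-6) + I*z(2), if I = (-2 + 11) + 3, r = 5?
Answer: -14/13 - 6*I*√6 ≈ -1.0769 - 14.697*I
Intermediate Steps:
A(j) = -2 + j^(3/2) (A(j) = -2 + j*√j = -2 + j^(3/2))
I = 12 (I = 9 + 3 = 12)
z(g) = 1/13 (z(g) = 1/(8 + 5) = 1/13)
A(-6) + I*z(2) = (-2 + (-6)^(3/2)) + 12*(1/13) = (-2 - 6*I*√6) + 12/13 = -14/13 - 6*I*√6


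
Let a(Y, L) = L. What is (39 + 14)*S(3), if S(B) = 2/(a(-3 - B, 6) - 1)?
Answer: 106/5 ≈ 21.200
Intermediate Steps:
S(B) = 2/5 (S(B) = 2/(6 - 1) = 2/5)
(39 + 14)*S(3) = (39 + 14)*(2/5) = 53*(2/5) = 106/5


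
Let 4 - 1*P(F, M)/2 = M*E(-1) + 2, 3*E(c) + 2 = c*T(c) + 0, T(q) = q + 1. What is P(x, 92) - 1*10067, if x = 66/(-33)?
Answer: -29821/3 ≈ -9940.3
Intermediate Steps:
x = -2 (x = 66*(-1/33) = -2)
T(q) = 1 + q
E(c) = -⅔ + c*(1 + c)/3 (E(c) = -⅔ + (c*(1 + c) + 0)/3 = -⅔ + (c*(1 + c))/3 = -⅔ + c*(1 + c)/3)
P(F, M) = 4 + 4*M/3 (P(F, M) = 8 - 2*(M*(-⅔ + (⅓)*(-1)*(1 - 1)) + 2) = 8 - 2*(M*(-⅔ + (⅓)*(-1)*0) + 2) = 8 - 2*(M*(-⅔ + 0) + 2) = 8 - 2*(M*(-⅔) + 2) = 8 - 2*(-2*M/3 + 2) = 8 - 2*(2 - 2*M/3) = 8 + (-4 + 4*M/3) = 4 + 4*M/3)
P(x, 92) - 1*10067 = (4 + (4/3)*92) - 1*10067 = (4 + 368/3) - 10067 = 380/3 - 10067 = -29821/3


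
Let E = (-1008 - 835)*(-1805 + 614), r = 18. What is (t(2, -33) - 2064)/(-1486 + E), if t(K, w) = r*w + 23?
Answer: -155/129031 ≈ -0.0012013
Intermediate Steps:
E = 2195013 (E = -1843*(-1191) = 2195013)
t(K, w) = 23 + 18*w (t(K, w) = 18*w + 23 = 23 + 18*w)
(t(2, -33) - 2064)/(-1486 + E) = ((23 + 18*(-33)) - 2064)/(-1486 + 2195013) = ((23 - 594) - 2064)/2193527 = (-571 - 2064)*(1/2193527) = -2635*1/2193527 = -155/129031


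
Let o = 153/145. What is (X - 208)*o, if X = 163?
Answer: -1377/29 ≈ -47.483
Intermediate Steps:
o = 153/145 (o = 153*(1/145) = 153/145 ≈ 1.0552)
(X - 208)*o = (163 - 208)*(153/145) = -45*153/145 = -1377/29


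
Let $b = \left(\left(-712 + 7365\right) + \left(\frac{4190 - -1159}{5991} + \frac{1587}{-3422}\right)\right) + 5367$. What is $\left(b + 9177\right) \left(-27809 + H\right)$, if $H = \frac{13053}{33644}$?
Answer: $- \frac{135527740614020773255}{229914146696} \approx -5.8947 \cdot 10^{8}$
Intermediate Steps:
$H = \frac{13053}{33644}$ ($H = 13053 \cdot \frac{1}{33644} = \frac{13053}{33644} \approx 0.38797$)
$b = \frac{82144414867}{6833734}$ ($b = \left(6653 + \left(\left(4190 + 1159\right) \frac{1}{5991} + 1587 \left(- \frac{1}{3422}\right)\right)\right) + 5367 = \left(6653 + \left(5349 \cdot \frac{1}{5991} - \frac{1587}{3422}\right)\right) + 5367 = \left(6653 + \left(\frac{1783}{1997} - \frac{1587}{3422}\right)\right) + 5367 = \left(6653 + \frac{2932187}{6833734}\right) + 5367 = \frac{45467764489}{6833734} + 5367 = \frac{82144414867}{6833734} \approx 12020.0$)
$\left(b + 9177\right) \left(-27809 + H\right) = \left(\frac{82144414867}{6833734} + 9177\right) \left(-27809 + \frac{13053}{33644}\right) = \frac{144857591785}{6833734} \left(- \frac{935592943}{33644}\right) = - \frac{135527740614020773255}{229914146696}$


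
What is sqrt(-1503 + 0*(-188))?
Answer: 3*I*sqrt(167) ≈ 38.769*I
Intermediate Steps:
sqrt(-1503 + 0*(-188)) = sqrt(-1503 + 0) = sqrt(-1503) = 3*I*sqrt(167)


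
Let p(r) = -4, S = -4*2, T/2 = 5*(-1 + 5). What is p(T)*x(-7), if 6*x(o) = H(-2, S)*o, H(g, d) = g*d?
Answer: 224/3 ≈ 74.667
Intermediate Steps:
T = 40 (T = 2*(5*(-1 + 5)) = 2*(5*4) = 2*20 = 40)
S = -8
H(g, d) = d*g
x(o) = 8*o/3 (x(o) = ((-8*(-2))*o)/6 = (16*o)/6 = 8*o/3)
p(T)*x(-7) = -32*(-7)/3 = -4*(-56/3) = 224/3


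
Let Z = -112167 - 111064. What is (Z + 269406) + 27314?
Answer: 73489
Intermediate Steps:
Z = -223231
(Z + 269406) + 27314 = (-223231 + 269406) + 27314 = 46175 + 27314 = 73489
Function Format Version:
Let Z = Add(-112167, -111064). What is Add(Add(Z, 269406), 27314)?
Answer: 73489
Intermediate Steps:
Z = -223231
Add(Add(Z, 269406), 27314) = Add(Add(-223231, 269406), 27314) = Add(46175, 27314) = 73489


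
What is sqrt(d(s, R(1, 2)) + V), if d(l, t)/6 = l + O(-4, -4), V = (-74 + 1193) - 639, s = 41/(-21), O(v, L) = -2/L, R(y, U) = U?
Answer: sqrt(23093)/7 ≈ 21.709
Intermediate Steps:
s = -41/21 (s = 41*(-1/21) = -41/21 ≈ -1.9524)
V = 480 (V = 1119 - 639 = 480)
d(l, t) = 3 + 6*l (d(l, t) = 6*(l - 2/(-4)) = 6*(l - 2*(-1/4)) = 6*(l + 1/2) = 6*(1/2 + l) = 3 + 6*l)
sqrt(d(s, R(1, 2)) + V) = sqrt((3 + 6*(-41/21)) + 480) = sqrt((3 - 82/7) + 480) = sqrt(-61/7 + 480) = sqrt(3299/7) = sqrt(23093)/7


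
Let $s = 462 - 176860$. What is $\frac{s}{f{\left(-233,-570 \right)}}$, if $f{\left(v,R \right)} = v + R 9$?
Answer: $\frac{176398}{5363} \approx 32.892$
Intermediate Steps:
$f{\left(v,R \right)} = v + 9 R$
$s = -176398$ ($s = 462 - 176860 = -176398$)
$\frac{s}{f{\left(-233,-570 \right)}} = - \frac{176398}{-233 + 9 \left(-570\right)} = - \frac{176398}{-233 - 5130} = - \frac{176398}{-5363} = \left(-176398\right) \left(- \frac{1}{5363}\right) = \frac{176398}{5363}$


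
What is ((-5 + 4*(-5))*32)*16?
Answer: -12800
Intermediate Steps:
((-5 + 4*(-5))*32)*16 = ((-5 - 20)*32)*16 = -25*32*16 = -800*16 = -12800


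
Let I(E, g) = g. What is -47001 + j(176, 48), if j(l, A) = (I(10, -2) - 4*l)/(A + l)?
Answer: -5264465/112 ≈ -47004.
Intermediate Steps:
j(l, A) = (-2 - 4*l)/(A + l)
-47001 + j(176, 48) = -47001 + 2*(-1 - 2*176)/(48 + 176) = -47001 + 2*(-1 - 352)/224 = -47001 + 2*(1/224)*(-353) = -47001 - 353/112 = -5264465/112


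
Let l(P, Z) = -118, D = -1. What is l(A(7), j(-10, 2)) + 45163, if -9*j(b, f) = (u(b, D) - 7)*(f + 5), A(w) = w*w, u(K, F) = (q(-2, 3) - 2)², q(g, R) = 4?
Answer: 45045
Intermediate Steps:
u(K, F) = 4 (u(K, F) = (4 - 2)² = 2² = 4)
A(w) = w²
j(b, f) = 5/3 + f/3 (j(b, f) = -(4 - 7)*(f + 5)/9 = -(-1)*(5 + f)/3 = -(-15 - 3*f)/9 = 5/3 + f/3)
l(A(7), j(-10, 2)) + 45163 = -118 + 45163 = 45045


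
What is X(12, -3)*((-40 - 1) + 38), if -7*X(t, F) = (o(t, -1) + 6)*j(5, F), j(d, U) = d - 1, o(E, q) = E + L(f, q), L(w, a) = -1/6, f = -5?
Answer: 214/7 ≈ 30.571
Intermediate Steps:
L(w, a) = -⅙ (L(w, a) = -1*⅙ = -⅙)
o(E, q) = -⅙ + E (o(E, q) = E - ⅙ = -⅙ + E)
j(d, U) = -1 + d
X(t, F) = -10/3 - 4*t/7 (X(t, F) = -((-⅙ + t) + 6)*(-1 + 5)/7 = -(35/6 + t)*4/7 = -(70/3 + 4*t)/7 = -10/3 - 4*t/7)
X(12, -3)*((-40 - 1) + 38) = (-10/3 - 4/7*12)*((-40 - 1) + 38) = (-10/3 - 48/7)*(-41 + 38) = -214/21*(-3) = 214/7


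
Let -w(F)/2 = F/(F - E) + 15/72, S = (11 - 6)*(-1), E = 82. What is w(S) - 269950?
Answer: -93942785/348 ≈ -2.6995e+5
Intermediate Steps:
S = -5 (S = 5*(-1) = -5)
w(F) = -5/12 - 2*F/(-82 + F) (w(F) = -2*(F/(F - 1*82) + 15/72) = -2*(F/(F - 82) + 15*(1/72)) = -2*(F/(-82 + F) + 5/24) = -2*(5/24 + F/(-82 + F)) = -5/12 - 2*F/(-82 + F))
w(S) - 269950 = (410 - 29*(-5))/(12*(-82 - 5)) - 269950 = (1/12)*(410 + 145)/(-87) - 269950 = (1/12)*(-1/87)*555 - 269950 = -185/348 - 269950 = -93942785/348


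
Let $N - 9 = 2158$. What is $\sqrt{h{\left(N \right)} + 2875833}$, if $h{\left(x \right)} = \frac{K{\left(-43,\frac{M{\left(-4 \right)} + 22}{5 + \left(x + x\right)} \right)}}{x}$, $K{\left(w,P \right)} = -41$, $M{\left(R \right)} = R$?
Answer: $\frac{\sqrt{13504592461690}}{2167} \approx 1695.8$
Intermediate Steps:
$N = 2167$ ($N = 9 + 2158 = 2167$)
$h{\left(x \right)} = - \frac{41}{x}$
$\sqrt{h{\left(N \right)} + 2875833} = \sqrt{- \frac{41}{2167} + 2875833} = \sqrt{\frac{6231930070}{2167}} = \frac{\sqrt{13504592461690}}{2167}$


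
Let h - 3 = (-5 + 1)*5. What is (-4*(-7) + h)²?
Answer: 121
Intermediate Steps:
h = -17 (h = 3 + (-5 + 1)*5 = 3 - 4*5 = 3 - 20 = -17)
(-4*(-7) + h)² = (-4*(-7) - 17)² = (28 - 17)² = 11² = 121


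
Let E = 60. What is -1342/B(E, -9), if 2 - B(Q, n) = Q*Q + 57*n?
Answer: 1342/3085 ≈ 0.43501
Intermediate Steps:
B(Q, n) = 2 - Q² - 57*n (B(Q, n) = 2 - (Q*Q + 57*n) = 2 - (Q² + 57*n) = 2 + (-Q² - 57*n) = 2 - Q² - 57*n)
-1342/B(E, -9) = -1342/(2 - 1*60² - 57*(-9)) = -1342/(2 - 1*3600 + 513) = -1342/(2 - 3600 + 513) = -1342/(-3085) = -1342*(-1/3085) = 1342/3085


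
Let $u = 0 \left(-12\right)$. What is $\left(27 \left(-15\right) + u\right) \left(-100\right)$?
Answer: $40500$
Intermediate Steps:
$u = 0$
$\left(27 \left(-15\right) + u\right) \left(-100\right) = \left(27 \left(-15\right) + 0\right) \left(-100\right) = \left(-405 + 0\right) \left(-100\right) = \left(-405\right) \left(-100\right) = 40500$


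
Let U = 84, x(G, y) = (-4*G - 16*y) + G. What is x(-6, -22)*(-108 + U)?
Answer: -8880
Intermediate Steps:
x(G, y) = -16*y - 3*G (x(G, y) = (-16*y - 4*G) + G = -16*y - 3*G)
x(-6, -22)*(-108 + U) = (-16*(-22) - 3*(-6))*(-108 + 84) = (352 + 18)*(-24) = 370*(-24) = -8880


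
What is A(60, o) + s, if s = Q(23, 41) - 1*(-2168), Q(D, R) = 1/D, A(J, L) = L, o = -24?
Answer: 49313/23 ≈ 2144.0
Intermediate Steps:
s = 49865/23 (s = 1/23 - 1*(-2168) = 1/23 + 2168 = 49865/23 ≈ 2168.0)
A(60, o) + s = -24 + 49865/23 = 49313/23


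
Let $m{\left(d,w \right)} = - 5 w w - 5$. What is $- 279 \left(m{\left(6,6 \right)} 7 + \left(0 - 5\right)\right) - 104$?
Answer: $362596$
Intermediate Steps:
$m{\left(d,w \right)} = -5 - 5 w^{2}$ ($m{\left(d,w \right)} = - 5 w^{2} - 5 = -5 - 5 w^{2}$)
$- 279 \left(m{\left(6,6 \right)} 7 + \left(0 - 5\right)\right) - 104 = - 279 \left(\left(-5 - 5 \cdot 6^{2}\right) 7 + \left(0 - 5\right)\right) - 104 = - 279 \left(\left(-5 - 180\right) 7 - 5\right) - 104 = - 279 \left(\left(-185\right) 7 - 5\right) - 104 = - 279 \left(-1295 - 5\right) - 104 = \left(-279\right) \left(-1300\right) - 104 = 362700 - 104 = 362596$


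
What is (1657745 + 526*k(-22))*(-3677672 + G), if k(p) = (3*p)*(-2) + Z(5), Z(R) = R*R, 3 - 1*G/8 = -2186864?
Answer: 24046557605328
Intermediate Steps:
G = 17494936 (G = 24 - 8*(-2186864) = 24 + 17494912 = 17494936)
Z(R) = R²
k(p) = 25 - 6*p (k(p) = (3*p)*(-2) + 5² = -6*p + 25 = 25 - 6*p)
(1657745 + 526*k(-22))*(-3677672 + G) = (1657745 + 526*(25 - 6*(-22)))*(-3677672 + 17494936) = (1657745 + 526*(25 + 132))*13817264 = (1657745 + 526*157)*13817264 = (1657745 + 82582)*13817264 = 1740327*13817264 = 24046557605328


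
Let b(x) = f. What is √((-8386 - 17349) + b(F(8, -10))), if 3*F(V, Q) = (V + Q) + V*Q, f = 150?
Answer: I*√25585 ≈ 159.95*I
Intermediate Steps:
F(V, Q) = Q/3 + V/3 + Q*V/3 (F(V, Q) = ((V + Q) + V*Q)/3 = ((Q + V) + Q*V)/3 = (Q + V + Q*V)/3 = Q/3 + V/3 + Q*V/3)
b(x) = 150
√((-8386 - 17349) + b(F(8, -10))) = √((-8386 - 17349) + 150) = √(-25735 + 150) = √(-25585) = I*√25585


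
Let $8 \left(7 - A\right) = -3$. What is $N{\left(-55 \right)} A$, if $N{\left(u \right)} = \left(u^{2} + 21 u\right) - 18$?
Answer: $\frac{27317}{2} \approx 13659.0$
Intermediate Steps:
$A = \frac{59}{8}$ ($A = 7 - - \frac{3}{8} = 7 + \frac{3}{8} = \frac{59}{8} \approx 7.375$)
$N{\left(u \right)} = -18 + u^{2} + 21 u$
$N{\left(-55 \right)} A = \left(-18 + \left(-55\right)^{2} + 21 \left(-55\right)\right) \frac{59}{8} = \left(-18 + 3025 - 1155\right) \frac{59}{8} = 1852 \cdot \frac{59}{8} = \frac{27317}{2}$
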